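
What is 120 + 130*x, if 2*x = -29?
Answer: -1765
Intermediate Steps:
x = -29/2 (x = (½)*(-29) = -29/2 ≈ -14.500)
120 + 130*x = 120 + 130*(-29/2) = 120 - 1885 = -1765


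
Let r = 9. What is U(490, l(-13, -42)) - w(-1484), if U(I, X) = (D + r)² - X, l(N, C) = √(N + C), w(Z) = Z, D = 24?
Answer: 2573 - I*√55 ≈ 2573.0 - 7.4162*I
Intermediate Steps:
l(N, C) = √(C + N)
U(I, X) = 1089 - X (U(I, X) = (24 + 9)² - X = 33² - X = 1089 - X)
U(490, l(-13, -42)) - w(-1484) = (1089 - √(-42 - 13)) - 1*(-1484) = (1089 - √(-55)) + 1484 = (1089 - I*√55) + 1484 = 2573 - I*√55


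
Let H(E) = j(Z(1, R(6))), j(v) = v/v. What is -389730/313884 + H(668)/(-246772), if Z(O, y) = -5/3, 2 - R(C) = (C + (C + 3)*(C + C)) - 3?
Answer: -8014563787/6454815204 ≈ -1.2416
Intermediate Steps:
R(C) = 5 - C - 2*C*(3 + C) (R(C) = 2 - ((C + (C + 3)*(C + C)) - 3) = 2 - ((C + (3 + C)*(2*C)) - 3) = 2 - ((C + 2*C*(3 + C)) - 3) = 2 - (-3 + C + 2*C*(3 + C)) = 2 + (3 - C - 2*C*(3 + C)) = 5 - C - 2*C*(3 + C))
Z(O, y) = -5/3 (Z(O, y) = -5*⅓ = -5/3)
j(v) = 1
H(E) = 1
-389730/313884 + H(668)/(-246772) = -389730/313884 + 1/(-246772) = -389730*1/313884 + 1*(-1/246772) = -64955/52314 - 1/246772 = -8014563787/6454815204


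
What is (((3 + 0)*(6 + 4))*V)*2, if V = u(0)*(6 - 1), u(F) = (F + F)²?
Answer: 0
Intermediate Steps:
u(F) = 4*F² (u(F) = (2*F)² = 4*F²)
V = 0 (V = (4*0²)*(6 - 1) = (4*0)*5 = 0*5 = 0)
(((3 + 0)*(6 + 4))*V)*2 = (((3 + 0)*(6 + 4))*0)*2 = ((3*10)*0)*2 = (30*0)*2 = 0*2 = 0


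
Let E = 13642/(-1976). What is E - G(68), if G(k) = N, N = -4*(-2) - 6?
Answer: -463/52 ≈ -8.9038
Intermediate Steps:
N = 2 (N = 8 - 6 = 2)
E = -359/52 (E = 13642*(-1/1976) = -359/52 ≈ -6.9038)
G(k) = 2
E - G(68) = -359/52 - 1*2 = -359/52 - 2 = -463/52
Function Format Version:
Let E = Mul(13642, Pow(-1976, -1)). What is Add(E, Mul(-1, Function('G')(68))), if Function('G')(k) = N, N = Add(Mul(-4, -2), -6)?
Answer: Rational(-463, 52) ≈ -8.9038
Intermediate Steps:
N = 2 (N = Add(8, -6) = 2)
E = Rational(-359, 52) (E = Mul(13642, Rational(-1, 1976)) = Rational(-359, 52) ≈ -6.9038)
Function('G')(k) = 2
Add(E, Mul(-1, Function('G')(68))) = Add(Rational(-359, 52), Mul(-1, 2)) = Add(Rational(-359, 52), -2) = Rational(-463, 52)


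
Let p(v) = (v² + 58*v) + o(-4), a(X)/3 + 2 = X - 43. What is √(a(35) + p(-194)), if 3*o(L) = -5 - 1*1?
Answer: 12*√183 ≈ 162.33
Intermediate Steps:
a(X) = -135 + 3*X (a(X) = -6 + 3*(X - 43) = -6 + 3*(-43 + X) = -6 + (-129 + 3*X) = -135 + 3*X)
o(L) = -2 (o(L) = (-5 - 1*1)/3 = (-5 - 1)/3 = (⅓)*(-6) = -2)
p(v) = -2 + v² + 58*v (p(v) = (v² + 58*v) - 2 = -2 + v² + 58*v)
√(a(35) + p(-194)) = √((-135 + 3*35) + (-2 + (-194)² + 58*(-194))) = √((-135 + 105) + (-2 + 37636 - 11252)) = √(-30 + 26382) = √26352 = 12*√183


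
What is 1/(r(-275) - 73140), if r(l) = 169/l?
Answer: -275/20113669 ≈ -1.3672e-5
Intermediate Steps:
1/(r(-275) - 73140) = 1/(169/(-275) - 73140) = 1/(169*(-1/275) - 73140) = 1/(-169/275 - 73140) = 1/(-20113669/275) = -275/20113669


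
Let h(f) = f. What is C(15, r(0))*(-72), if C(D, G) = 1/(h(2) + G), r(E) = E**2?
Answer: -36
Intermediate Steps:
C(D, G) = 1/(2 + G)
C(15, r(0))*(-72) = -72/(2 + 0**2) = -72/(2 + 0) = -72/2 = (1/2)*(-72) = -36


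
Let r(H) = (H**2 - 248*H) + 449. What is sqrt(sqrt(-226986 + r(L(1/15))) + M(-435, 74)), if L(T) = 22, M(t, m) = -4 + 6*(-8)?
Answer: sqrt(-52 + I*sqrt(231509)) ≈ 14.696 + 16.37*I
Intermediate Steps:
M(t, m) = -52 (M(t, m) = -4 - 48 = -52)
r(H) = 449 + H**2 - 248*H
sqrt(sqrt(-226986 + r(L(1/15))) + M(-435, 74)) = sqrt(sqrt(-226986 + (449 + 22**2 - 248*22)) - 52) = sqrt(sqrt(-226986 + (449 + 484 - 5456)) - 52) = sqrt(sqrt(-226986 - 4523) - 52) = sqrt(sqrt(-231509) - 52) = sqrt(I*sqrt(231509) - 52) = sqrt(-52 + I*sqrt(231509))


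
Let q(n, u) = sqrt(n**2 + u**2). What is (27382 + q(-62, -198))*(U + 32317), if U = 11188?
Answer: 1191253910 + 87010*sqrt(10762) ≈ 1.2003e+9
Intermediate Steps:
(27382 + q(-62, -198))*(U + 32317) = (27382 + sqrt((-62)**2 + (-198)**2))*(11188 + 32317) = (27382 + sqrt(3844 + 39204))*43505 = (27382 + sqrt(43048))*43505 = (27382 + 2*sqrt(10762))*43505 = 1191253910 + 87010*sqrt(10762)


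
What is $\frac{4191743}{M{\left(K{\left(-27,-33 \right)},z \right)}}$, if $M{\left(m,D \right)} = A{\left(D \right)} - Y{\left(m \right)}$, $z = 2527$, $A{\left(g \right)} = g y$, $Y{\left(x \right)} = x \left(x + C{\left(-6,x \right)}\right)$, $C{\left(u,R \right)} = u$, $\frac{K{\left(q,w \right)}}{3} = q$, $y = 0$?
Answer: $- \frac{4191743}{7047} \approx -594.83$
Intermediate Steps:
$K{\left(q,w \right)} = 3 q$
$Y{\left(x \right)} = x \left(-6 + x\right)$ ($Y{\left(x \right)} = x \left(x - 6\right) = x \left(-6 + x\right)$)
$A{\left(g \right)} = 0$ ($A{\left(g \right)} = g 0 = 0$)
$M{\left(m,D \right)} = - m \left(-6 + m\right)$ ($M{\left(m,D \right)} = 0 - m \left(-6 + m\right) = - m \left(-6 + m\right)$)
$\frac{4191743}{M{\left(K{\left(-27,-33 \right)},z \right)}} = \frac{4191743}{3 \left(-27\right) \left(6 - 3 \left(-27\right)\right)} = \frac{4191743}{\left(-81\right) \left(6 - -81\right)} = \frac{4191743}{\left(-81\right) \left(6 + 81\right)} = \frac{4191743}{\left(-81\right) 87} = \frac{4191743}{-7047} = 4191743 \left(- \frac{1}{7047}\right) = - \frac{4191743}{7047}$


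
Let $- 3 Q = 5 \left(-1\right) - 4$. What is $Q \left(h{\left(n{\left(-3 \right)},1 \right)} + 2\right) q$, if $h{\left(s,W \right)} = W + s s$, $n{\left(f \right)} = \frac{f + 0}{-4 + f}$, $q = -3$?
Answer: $- \frac{1404}{49} \approx -28.653$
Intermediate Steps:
$n{\left(f \right)} = \frac{f}{-4 + f}$
$h{\left(s,W \right)} = W + s^{2}$
$Q = 3$ ($Q = - \frac{5 \left(-1\right) - 4}{3} = - \frac{-5 - 4}{3} = \left(- \frac{1}{3}\right) \left(-9\right) = 3$)
$Q \left(h{\left(n{\left(-3 \right)},1 \right)} + 2\right) q = 3 \left(\left(1 + \left(- \frac{3}{-4 - 3}\right)^{2}\right) + 2\right) \left(-3\right) = 3 \left(\left(1 + \left(- \frac{3}{-7}\right)^{2}\right) + 2\right) \left(-3\right) = 3 \left(\left(1 + \left(\left(-3\right) \left(- \frac{1}{7}\right)\right)^{2}\right) + 2\right) \left(-3\right) = 3 \left(\left(1 + \left(\frac{3}{7}\right)^{2}\right) + 2\right) \left(-3\right) = 3 \left(\left(1 + \frac{9}{49}\right) + 2\right) \left(-3\right) = 3 \left(\frac{58}{49} + 2\right) \left(-3\right) = 3 \cdot \frac{156}{49} \left(-3\right) = 3 \left(- \frac{468}{49}\right) = - \frac{1404}{49}$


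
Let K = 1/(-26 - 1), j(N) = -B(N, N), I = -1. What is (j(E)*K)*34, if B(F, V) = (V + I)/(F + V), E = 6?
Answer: 85/162 ≈ 0.52469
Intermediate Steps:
B(F, V) = (-1 + V)/(F + V) (B(F, V) = (V - 1)/(F + V) = (-1 + V)/(F + V))
j(N) = -(-1 + N)/(2*N) (j(N) = -(-1 + N)/(N + N) = -(-1 + N)/(2*N))
K = -1/27 (K = 1/(-27) = -1/27 ≈ -0.037037)
(j(E)*K)*34 = (((½)*(1 - 1*6)/6)*(-1/27))*34 = (((½)*(⅙)*(1 - 6))*(-1/27))*34 = (((½)*(⅙)*(-5))*(-1/27))*34 = -5/12*(-1/27)*34 = (5/324)*34 = 85/162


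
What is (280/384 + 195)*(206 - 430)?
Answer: -131530/3 ≈ -43843.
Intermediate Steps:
(280/384 + 195)*(206 - 430) = (280*(1/384) + 195)*(-224) = (35/48 + 195)*(-224) = (9395/48)*(-224) = -131530/3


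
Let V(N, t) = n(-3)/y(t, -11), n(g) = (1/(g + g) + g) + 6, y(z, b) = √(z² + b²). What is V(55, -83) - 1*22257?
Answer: -22257 + 17*√7010/42060 ≈ -22257.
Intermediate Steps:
y(z, b) = √(b² + z²)
n(g) = 6 + g + 1/(2*g) (n(g) = (1/(2*g) + g) + 6 = (g + 1/(2*g)) + 6 = 6 + g + 1/(2*g))
V(N, t) = 17/(6*√(121 + t²)) (V(N, t) = (6 - 3 + (½)/(-3))/(√((-11)² + t²)) = (6 - 3 + (½)*(-⅓))/(√(121 + t²)) = (6 - 3 - ⅙)/√(121 + t²) = 17/(6*√(121 + t²)))
V(55, -83) - 1*22257 = 17/(6*√(121 + (-83)²)) - 1*22257 = 17/(6*√(121 + 6889)) - 22257 = 17/(6*√7010) - 22257 = 17*(√7010/7010)/6 - 22257 = 17*√7010/42060 - 22257 = -22257 + 17*√7010/42060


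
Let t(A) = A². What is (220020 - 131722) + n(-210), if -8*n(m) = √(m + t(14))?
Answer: 88298 - I*√14/8 ≈ 88298.0 - 0.46771*I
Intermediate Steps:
n(m) = -√(196 + m)/8 (n(m) = -√(m + 14²)/8 = -√(m + 196)/8 = -√(196 + m)/8)
(220020 - 131722) + n(-210) = (220020 - 131722) - √(196 - 210)/8 = 88298 - I*√14/8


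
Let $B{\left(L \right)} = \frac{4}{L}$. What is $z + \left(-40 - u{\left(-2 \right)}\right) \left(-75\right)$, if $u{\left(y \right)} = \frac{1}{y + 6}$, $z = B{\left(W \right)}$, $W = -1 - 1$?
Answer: $\frac{12067}{4} \approx 3016.8$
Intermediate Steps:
$W = -2$
$z = -2$ ($z = \frac{4}{-2} = 4 \left(- \frac{1}{2}\right) = -2$)
$u{\left(y \right)} = \frac{1}{6 + y}$
$z + \left(-40 - u{\left(-2 \right)}\right) \left(-75\right) = -2 + \left(-40 - \frac{1}{6 - 2}\right) \left(-75\right) = -2 + \left(-40 - \frac{1}{4}\right) \left(-75\right) = -2 - - \frac{12075}{4} = -2 + \frac{12075}{4} = \frac{12067}{4}$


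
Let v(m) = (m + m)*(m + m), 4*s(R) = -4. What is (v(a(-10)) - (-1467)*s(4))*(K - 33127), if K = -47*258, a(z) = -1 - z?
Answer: 51724179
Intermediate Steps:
s(R) = -1 (s(R) = (¼)*(-4) = -1)
v(m) = 4*m² (v(m) = (2*m)*(2*m) = 4*m²)
K = -12126
(v(a(-10)) - (-1467)*s(4))*(K - 33127) = (4*(-1 - 1*(-10))² - (-1467)*(-1))*(-12126 - 33127) = (4*(-1 + 10)² - 1*1467)*(-45253) = (4*9² - 1467)*(-45253) = (4*81 - 1467)*(-45253) = (324 - 1467)*(-45253) = -1143*(-45253) = 51724179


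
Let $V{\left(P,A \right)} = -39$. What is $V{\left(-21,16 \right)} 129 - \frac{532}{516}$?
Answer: $- \frac{649132}{129} \approx -5032.0$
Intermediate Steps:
$V{\left(-21,16 \right)} 129 - \frac{532}{516} = \left(-39\right) 129 - \frac{532}{516} = -5031 - \frac{133}{129} = - \frac{649132}{129}$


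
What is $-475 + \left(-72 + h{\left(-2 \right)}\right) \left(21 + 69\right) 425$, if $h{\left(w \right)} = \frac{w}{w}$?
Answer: $-2716225$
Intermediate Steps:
$h{\left(w \right)} = 1$
$-475 + \left(-72 + h{\left(-2 \right)}\right) \left(21 + 69\right) 425 = -475 + \left(-72 + 1\right) \left(21 + 69\right) 425 = -475 + \left(-71\right) 90 \cdot 425 = -475 - 2715750 = -2716225$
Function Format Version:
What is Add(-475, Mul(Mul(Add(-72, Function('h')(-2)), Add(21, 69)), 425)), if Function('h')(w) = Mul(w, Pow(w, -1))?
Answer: -2716225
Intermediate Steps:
Function('h')(w) = 1
Add(-475, Mul(Mul(Add(-72, Function('h')(-2)), Add(21, 69)), 425)) = Add(-475, Mul(Mul(Add(-72, 1), Add(21, 69)), 425)) = Add(-475, Mul(Mul(-71, 90), 425)) = Add(-475, Mul(-6390, 425)) = Add(-475, -2715750) = -2716225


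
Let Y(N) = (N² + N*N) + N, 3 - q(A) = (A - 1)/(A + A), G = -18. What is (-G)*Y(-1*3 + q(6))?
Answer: -5/4 ≈ -1.2500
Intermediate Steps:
q(A) = 3 - (-1 + A)/(2*A) (q(A) = 3 - (A - 1)/(A + A) = 3 - (-1 + A)/(2*A))
Y(N) = N + 2*N² (Y(N) = (N² + N²) + N = 2*N² + N = N + 2*N²)
(-G)*Y(-1*3 + q(6)) = (-1*(-18))*((-1*3 + (½)*(1 + 5*6)/6)*(1 + 2*(-1*3 + (½)*(1 + 5*6)/6))) = 18*((-3 + (½)*(⅙)*(1 + 30))*(1 + 2*(-3 + (½)*(⅙)*(1 + 30)))) = 18*((-3 + (½)*(⅙)*31)*(1 + 2*(-3 + (½)*(⅙)*31))) = 18*((-3 + 31/12)*(1 + 2*(-3 + 31/12))) = 18*(-5*(1 + 2*(-5/12))/12) = 18*(-5*(1 - ⅚)/12) = 18*(-5/12*⅙) = 18*(-5/72) = -5/4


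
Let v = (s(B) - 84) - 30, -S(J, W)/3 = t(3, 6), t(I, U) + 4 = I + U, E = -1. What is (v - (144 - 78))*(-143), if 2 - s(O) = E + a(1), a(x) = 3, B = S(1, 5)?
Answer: 25740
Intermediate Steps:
t(I, U) = -4 + I + U (t(I, U) = -4 + (I + U) = -4 + I + U)
S(J, W) = -15 (S(J, W) = -3*(-4 + 3 + 6) = -3*5 = -15)
B = -15
s(O) = 0 (s(O) = 2 - (-1 + 3) = 2 - 1*2 = 2 - 2 = 0)
v = -114 (v = (0 - 84) - 30 = -84 - 30 = -114)
(v - (144 - 78))*(-143) = (-114 - (144 - 78))*(-143) = (-114 - 1*66)*(-143) = (-114 - 66)*(-143) = -180*(-143) = 25740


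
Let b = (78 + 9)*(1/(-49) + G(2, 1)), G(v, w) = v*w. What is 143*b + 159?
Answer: 1214568/49 ≈ 24787.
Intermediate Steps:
b = 8439/49 (b = (78 + 9)*(1/(-49) + 2*1) = 87*(1*(-1/49) + 2) = 87*(-1/49 + 2) = 87*(97/49) = 8439/49 ≈ 172.22)
143*b + 159 = 143*(8439/49) + 159 = 1206777/49 + 159 = 1214568/49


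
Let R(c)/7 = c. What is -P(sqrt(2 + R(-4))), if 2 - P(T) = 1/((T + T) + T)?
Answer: -2 - I*sqrt(26)/78 ≈ -2.0 - 0.065372*I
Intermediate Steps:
R(c) = 7*c
P(T) = 2 - 1/(3*T) (P(T) = 2 - 1/((T + T) + T) = 2 - 1/(2*T + T) = 2 - 1/(3*T))
-P(sqrt(2 + R(-4))) = -(2 - 1/(3*sqrt(2 + 7*(-4)))) = -(2 - 1/(3*sqrt(2 - 28))) = -(2 - (-I*sqrt(26)/26)/3) = -(2 - (-1)*I*sqrt(26)/78) = -(2 + I*sqrt(26)/78) = -2 - I*sqrt(26)/78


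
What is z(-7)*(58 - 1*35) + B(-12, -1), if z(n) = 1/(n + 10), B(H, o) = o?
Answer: 20/3 ≈ 6.6667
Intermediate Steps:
z(n) = 1/(10 + n)
z(-7)*(58 - 1*35) + B(-12, -1) = (58 - 1*35)/(10 - 7) - 1 = (58 - 35)/3 - 1 = (1/3)*23 - 1 = 23/3 - 1 = 20/3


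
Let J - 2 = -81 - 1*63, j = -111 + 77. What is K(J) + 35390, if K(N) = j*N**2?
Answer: -650186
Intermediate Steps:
j = -34
J = -142 (J = 2 + (-81 - 1*63) = 2 + (-81 - 63) = 2 - 144 = -142)
K(N) = -34*N**2
K(J) + 35390 = -34*(-142)**2 + 35390 = -34*20164 + 35390 = -685576 + 35390 = -650186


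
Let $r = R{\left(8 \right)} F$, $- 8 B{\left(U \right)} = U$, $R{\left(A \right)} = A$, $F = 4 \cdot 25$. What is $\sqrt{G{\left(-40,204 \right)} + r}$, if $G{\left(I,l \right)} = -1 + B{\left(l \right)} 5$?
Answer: $\frac{\sqrt{2686}}{2} \approx 25.913$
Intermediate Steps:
$F = 100$
$B{\left(U \right)} = - \frac{U}{8}$
$G{\left(I,l \right)} = -1 - \frac{5 l}{8}$ ($G{\left(I,l \right)} = -1 + - \frac{l}{8} \cdot 5 = -1 - \frac{5 l}{8}$)
$r = 800$ ($r = 8 \cdot 100 = 800$)
$\sqrt{G{\left(-40,204 \right)} + r} = \sqrt{\left(-1 - \frac{255}{2}\right) + 800} = \sqrt{- \frac{257}{2} + 800} = \sqrt{\frac{1343}{2}} = \frac{\sqrt{2686}}{2}$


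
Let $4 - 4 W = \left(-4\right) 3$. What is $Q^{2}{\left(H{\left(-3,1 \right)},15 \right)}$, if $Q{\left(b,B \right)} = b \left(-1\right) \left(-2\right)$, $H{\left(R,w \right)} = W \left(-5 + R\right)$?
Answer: $4096$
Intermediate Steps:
$W = 4$ ($W = 1 - \frac{\left(-4\right) 3}{4} = 1 - -3 = 1 + 3 = 4$)
$H{\left(R,w \right)} = -20 + 4 R$ ($H{\left(R,w \right)} = 4 \left(-5 + R\right) = -20 + 4 R$)
$Q{\left(b,B \right)} = 2 b$ ($Q{\left(b,B \right)} = - b \left(-2\right) = 2 b$)
$Q^{2}{\left(H{\left(-3,1 \right)},15 \right)} = \left(2 \left(-20 + 4 \left(-3\right)\right)\right)^{2} = \left(2 \left(-20 - 12\right)\right)^{2} = \left(2 \left(-32\right)\right)^{2} = \left(-64\right)^{2} = 4096$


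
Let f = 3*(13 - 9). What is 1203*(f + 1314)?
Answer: 1595178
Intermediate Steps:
f = 12 (f = 3*4 = 12)
1203*(f + 1314) = 1203*(12 + 1314) = 1203*1326 = 1595178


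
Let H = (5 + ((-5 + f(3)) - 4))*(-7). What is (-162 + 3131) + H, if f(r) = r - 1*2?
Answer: 2990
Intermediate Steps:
f(r) = -2 + r (f(r) = r - 2 = -2 + r)
H = 21 (H = (5 + ((-5 + (-2 + 3)) - 4))*(-7) = (5 + ((-5 + 1) - 4))*(-7) = (5 + (-4 - 4))*(-7) = (5 - 8)*(-7) = -3*(-7) = 21)
(-162 + 3131) + H = (-162 + 3131) + 21 = 2969 + 21 = 2990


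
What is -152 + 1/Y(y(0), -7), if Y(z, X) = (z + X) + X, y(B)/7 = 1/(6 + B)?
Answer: -11710/77 ≈ -152.08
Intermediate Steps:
y(B) = 7/(6 + B)
Y(z, X) = z + 2*X (Y(z, X) = (X + z) + X = z + 2*X)
-152 + 1/Y(y(0), -7) = -152 + 1/(7/(6 + 0) + 2*(-7)) = -152 + 1/(7/6 - 14) = -152 + 1/(-77/6) = -152 - 6/77 = -11710/77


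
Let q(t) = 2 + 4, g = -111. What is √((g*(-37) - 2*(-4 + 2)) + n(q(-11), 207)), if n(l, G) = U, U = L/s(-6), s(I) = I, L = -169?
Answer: √149010/6 ≈ 64.336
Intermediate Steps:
q(t) = 6
U = 169/6 (U = -169/(-6) = -169*(-⅙) = 169/6 ≈ 28.167)
n(l, G) = 169/6
√((g*(-37) - 2*(-4 + 2)) + n(q(-11), 207)) = √((-111*(-37) - 2*(-4 + 2)) + 169/6) = √((4107 - 2*(-2)) + 169/6) = √((4107 + 4) + 169/6) = √(4111 + 169/6) = √(24835/6) = √149010/6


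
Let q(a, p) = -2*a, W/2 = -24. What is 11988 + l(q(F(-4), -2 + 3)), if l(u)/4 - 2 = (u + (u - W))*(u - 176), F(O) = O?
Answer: -31012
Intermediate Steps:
W = -48 (W = 2*(-24) = -48)
l(u) = 8 + 4*(-176 + u)*(48 + 2*u) (l(u) = 8 + 4*((u + (u - 1*(-48)))*(u - 176)) = 8 + 4*((u + (u + 48))*(-176 + u)) = 8 + 4*((u + (48 + u))*(-176 + u)) = 8 + 4*((48 + 2*u)*(-176 + u)) = 8 + 4*((-176 + u)*(48 + 2*u)) = 8 + 4*(-176 + u)*(48 + 2*u))
11988 + l(q(F(-4), -2 + 3)) = 11988 + (-33784 - (-2432)*(-4) + 8*(-2*(-4))²) = 11988 + (-33784 - 1216*8 + 8*8²) = 11988 + (-33784 - 9728 + 8*64) = 11988 + (-33784 - 9728 + 512) = 11988 - 43000 = -31012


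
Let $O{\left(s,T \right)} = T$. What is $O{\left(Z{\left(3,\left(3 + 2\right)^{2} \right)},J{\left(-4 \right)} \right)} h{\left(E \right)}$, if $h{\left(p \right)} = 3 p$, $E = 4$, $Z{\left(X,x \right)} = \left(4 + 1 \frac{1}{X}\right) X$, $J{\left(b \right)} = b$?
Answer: $-48$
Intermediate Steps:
$Z{\left(X,x \right)} = X \left(4 + \frac{1}{X}\right)$ ($Z{\left(X,x \right)} = \left(4 + \frac{1}{X}\right) X = X \left(4 + \frac{1}{X}\right)$)
$O{\left(Z{\left(3,\left(3 + 2\right)^{2} \right)},J{\left(-4 \right)} \right)} h{\left(E \right)} = - 4 \cdot 3 \cdot 4 = \left(-4\right) 12 = -48$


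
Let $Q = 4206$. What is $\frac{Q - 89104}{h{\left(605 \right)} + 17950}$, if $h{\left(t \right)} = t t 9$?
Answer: $- \frac{84898}{3312175} \approx -0.025632$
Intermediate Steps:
$h{\left(t \right)} = 9 t^{2}$ ($h{\left(t \right)} = t^{2} \cdot 9 = 9 t^{2}$)
$\frac{Q - 89104}{h{\left(605 \right)} + 17950} = \frac{4206 - 89104}{9 \cdot 605^{2} + 17950} = - \frac{84898}{9 \cdot 366025 + 17950} = - \frac{84898}{3294225 + 17950} = - \frac{84898}{3312175}$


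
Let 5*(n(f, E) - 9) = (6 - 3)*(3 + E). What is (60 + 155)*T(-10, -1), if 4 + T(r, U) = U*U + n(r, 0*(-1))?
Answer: 1677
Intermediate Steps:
n(f, E) = 54/5 + 3*E/5 (n(f, E) = 9 + ((6 - 3)*(3 + E))/5 = 9 + (3*(3 + E))/5 = 9 + (9 + 3*E)/5 = 9 + (9/5 + 3*E/5) = 54/5 + 3*E/5)
T(r, U) = 34/5 + U² (T(r, U) = -4 + (U*U + (54/5 + 3*(0*(-1))/5)) = -4 + (U² + (54/5 + (⅗)*0)) = -4 + (U² + (54/5 + 0)) = -4 + (U² + 54/5) = -4 + (54/5 + U²) = 34/5 + U²)
(60 + 155)*T(-10, -1) = (60 + 155)*(34/5 + (-1)²) = 215*(34/5 + 1) = 215*(39/5) = 1677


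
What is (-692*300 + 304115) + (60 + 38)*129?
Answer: 109157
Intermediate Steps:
(-692*300 + 304115) + (60 + 38)*129 = (-207600 + 304115) + 98*129 = 96515 + 12642 = 109157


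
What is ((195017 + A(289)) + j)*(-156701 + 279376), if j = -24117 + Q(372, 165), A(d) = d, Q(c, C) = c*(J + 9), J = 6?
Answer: 21685137075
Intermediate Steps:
Q(c, C) = 15*c (Q(c, C) = c*(6 + 9) = c*15 = 15*c)
j = -18537 (j = -24117 + 15*372 = -24117 + 5580 = -18537)
((195017 + A(289)) + j)*(-156701 + 279376) = ((195017 + 289) - 18537)*(-156701 + 279376) = (195306 - 18537)*122675 = 176769*122675 = 21685137075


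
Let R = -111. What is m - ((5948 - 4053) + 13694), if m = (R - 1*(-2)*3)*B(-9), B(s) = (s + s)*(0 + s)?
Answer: -32599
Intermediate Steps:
B(s) = 2*s² (B(s) = (2*s)*s = 2*s²)
m = -17010 (m = (-111 - 1*(-2)*3)*(2*(-9)²) = (-111 + 2*3)*(2*81) = (-111 + 6)*162 = -105*162 = -17010)
m - ((5948 - 4053) + 13694) = -17010 - ((5948 - 4053) + 13694) = -17010 - (1895 + 13694) = -17010 - 1*15589 = -17010 - 15589 = -32599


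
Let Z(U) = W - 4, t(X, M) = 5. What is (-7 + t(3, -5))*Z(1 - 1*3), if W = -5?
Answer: 18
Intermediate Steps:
Z(U) = -9 (Z(U) = -5 - 4 = -9)
(-7 + t(3, -5))*Z(1 - 1*3) = (-7 + 5)*(-9) = -2*(-9) = 18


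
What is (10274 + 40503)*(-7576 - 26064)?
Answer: -1708138280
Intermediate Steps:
(10274 + 40503)*(-7576 - 26064) = 50777*(-33640) = -1708138280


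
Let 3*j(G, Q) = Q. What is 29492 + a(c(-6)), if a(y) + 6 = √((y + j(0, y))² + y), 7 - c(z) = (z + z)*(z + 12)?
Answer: 29486 + √100567/3 ≈ 29592.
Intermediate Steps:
j(G, Q) = Q/3
c(z) = 7 - 2*z*(12 + z) (c(z) = 7 - (z + z)*(z + 12) = 7 - 2*z*(12 + z))
a(y) = -6 + √(y + 16*y²/9) (a(y) = -6 + √((y + y/3)² + y) = -6 + √((4*y/3)² + y) = -6 + √(16*y²/9 + y) = -6 + √(y + 16*y²/9))
29492 + a(c(-6)) = 29492 + (-6 + √((7 - 24*(-6) - 2*(-6)²)*(9 + 16*(7 - 24*(-6) - 2*(-6)²)))/3) = 29492 + (-6 + √((7 + 144 - 2*36)*(9 + 16*(7 + 144 - 2*36)))/3) = 29492 + (-6 + √((7 + 144 - 72)*(9 + 16*(7 + 144 - 72)))/3) = 29492 + (-6 + √(79*(9 + 16*79))/3) = 29492 + (-6 + √(79*(9 + 1264))/3) = 29492 + (-6 + √(79*1273)/3) = 29492 + (-6 + √100567/3) = 29486 + √100567/3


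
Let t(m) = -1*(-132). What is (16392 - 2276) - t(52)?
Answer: 13984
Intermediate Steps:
t(m) = 132
(16392 - 2276) - t(52) = (16392 - 2276) - 1*132 = 14116 - 132 = 13984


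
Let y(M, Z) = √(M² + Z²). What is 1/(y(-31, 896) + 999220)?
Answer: 999220/998439804623 - √803777/998439804623 ≈ 9.9988e-7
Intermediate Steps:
1/(y(-31, 896) + 999220) = 1/(√((-31)² + 896²) + 999220) = 1/(√(961 + 802816) + 999220) = 1/(√803777 + 999220) = 1/(999220 + √803777)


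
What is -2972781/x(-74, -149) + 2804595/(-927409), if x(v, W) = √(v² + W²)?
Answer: -2804595/927409 - 2972781*√27677/27677 ≈ -17872.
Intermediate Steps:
x(v, W) = √(W² + v²)
-2972781/x(-74, -149) + 2804595/(-927409) = -2972781/√((-149)² + (-74)²) + 2804595/(-927409) = -2972781/√(22201 + 5476) + 2804595*(-1/927409) = -2972781*√27677/27677 - 2804595/927409 = -2804595/927409 - 2972781*√27677/27677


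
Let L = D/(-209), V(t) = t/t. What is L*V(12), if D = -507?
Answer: 507/209 ≈ 2.4258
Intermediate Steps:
V(t) = 1
L = 507/209 (L = -507/(-209) = -507*(-1/209) = 507/209 ≈ 2.4258)
L*V(12) = (507/209)*1 = 507/209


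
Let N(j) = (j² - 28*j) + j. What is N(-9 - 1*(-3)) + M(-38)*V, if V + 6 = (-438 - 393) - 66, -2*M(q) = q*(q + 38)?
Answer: 198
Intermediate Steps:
M(q) = -q*(38 + q)/2 (M(q) = -q*(q + 38)/2 = -q*(38 + q)/2)
N(j) = j² - 27*j
V = -903 (V = -6 + ((-438 - 393) - 66) = -6 + (-831 - 66) = -6 - 897 = -903)
N(-9 - 1*(-3)) + M(-38)*V = (-9 - 1*(-3))*(-27 + (-9 - 1*(-3))) - ½*(-38)*(38 - 38)*(-903) = (-9 + 3)*(-27 + (-9 + 3)) - ½*(-38)*0*(-903) = -6*(-27 - 6) + 0*(-903) = -6*(-33) + 0 = 198 + 0 = 198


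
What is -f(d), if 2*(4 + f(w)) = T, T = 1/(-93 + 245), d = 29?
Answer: 1215/304 ≈ 3.9967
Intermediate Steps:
T = 1/152 ≈ 0.0065789
f(w) = -1215/304 (f(w) = -4 + (½)*(1/152) = -4 + 1/304 = -1215/304)
-f(d) = -1*(-1215/304) = 1215/304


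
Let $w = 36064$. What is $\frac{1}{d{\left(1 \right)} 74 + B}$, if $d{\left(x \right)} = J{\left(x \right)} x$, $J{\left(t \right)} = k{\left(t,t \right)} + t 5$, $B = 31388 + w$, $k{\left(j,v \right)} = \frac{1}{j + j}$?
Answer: $\frac{1}{67859} \approx 1.4736 \cdot 10^{-5}$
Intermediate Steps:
$k{\left(j,v \right)} = \frac{1}{2 j}$
$B = 67452$ ($B = 31388 + 36064 = 67452$)
$J{\left(t \right)} = \frac{1}{2 t} + 5 t$ ($J{\left(t \right)} = \frac{1}{2 t} + t 5 = \frac{1}{2 t} + 5 t$)
$d{\left(x \right)} = x \left(\frac{1}{2 x} + 5 x\right)$ ($d{\left(x \right)} = \left(\frac{1}{2 x} + 5 x\right) x = x \left(\frac{1}{2 x} + 5 x\right)$)
$\frac{1}{d{\left(1 \right)} 74 + B} = \frac{1}{\left(\frac{1}{2} + 5 \cdot 1^{2}\right) 74 + 67452} = \frac{1}{\left(\frac{1}{2} + 5 \cdot 1\right) 74 + 67452} = \frac{1}{\left(\frac{1}{2} + 5\right) 74 + 67452} = \frac{1}{\frac{11}{2} \cdot 74 + 67452} = \frac{1}{407 + 67452} = \frac{1}{67859}$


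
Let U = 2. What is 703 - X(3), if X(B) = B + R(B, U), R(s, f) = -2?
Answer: 702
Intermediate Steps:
X(B) = -2 + B (X(B) = B - 2 = -2 + B)
703 - X(3) = 703 - (-2 + 3) = 703 - 1*1 = 703 - 1 = 702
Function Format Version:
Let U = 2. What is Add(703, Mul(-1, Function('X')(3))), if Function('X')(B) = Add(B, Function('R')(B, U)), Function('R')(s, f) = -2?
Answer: 702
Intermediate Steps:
Function('X')(B) = Add(-2, B) (Function('X')(B) = Add(B, -2) = Add(-2, B))
Add(703, Mul(-1, Function('X')(3))) = Add(703, Mul(-1, Add(-2, 3))) = Add(703, Mul(-1, 1)) = Add(703, -1) = 702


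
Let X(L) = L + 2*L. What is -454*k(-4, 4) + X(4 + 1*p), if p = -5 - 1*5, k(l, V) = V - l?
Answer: -3650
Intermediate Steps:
p = -10 (p = -5 - 5 = -10)
X(L) = 3*L
-454*k(-4, 4) + X(4 + 1*p) = -454*(4 - 1*(-4)) + 3*(4 + 1*(-10)) = -454*(4 + 4) + 3*(4 - 10) = -454*8 + 3*(-6) = -3632 - 18 = -3650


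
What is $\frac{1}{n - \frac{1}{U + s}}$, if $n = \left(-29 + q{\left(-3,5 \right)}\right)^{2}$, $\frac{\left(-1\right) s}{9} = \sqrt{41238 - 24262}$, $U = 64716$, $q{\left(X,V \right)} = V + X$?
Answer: $\frac{3052166637684}{2225029431693673} + \frac{36 \sqrt{1061}}{2225029431693673} \approx 0.0013717$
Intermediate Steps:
$s = - 36 \sqrt{1061}$ ($s = - 9 \sqrt{41238 - 24262} = - 9 \sqrt{16976} = - 9 \cdot 4 \sqrt{1061} = - 36 \sqrt{1061} \approx -1172.6$)
$n = 729$ ($n = \left(-29 + \left(5 - 3\right)\right)^{2} = \left(-29 + 2\right)^{2} = \left(-27\right)^{2} = 729$)
$\frac{1}{n - \frac{1}{U + s}} = \frac{1}{729 - \frac{1}{64716 - 36 \sqrt{1061}}}$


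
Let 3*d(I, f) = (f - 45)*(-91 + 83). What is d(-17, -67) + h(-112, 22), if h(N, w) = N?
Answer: 560/3 ≈ 186.67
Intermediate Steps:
d(I, f) = 120 - 8*f/3 (d(I, f) = ((f - 45)*(-91 + 83))/3 = ((-45 + f)*(-8))/3 = (360 - 8*f)/3 = 120 - 8*f/3)
d(-17, -67) + h(-112, 22) = (120 - 8/3*(-67)) - 112 = (120 + 536/3) - 112 = 896/3 - 112 = 560/3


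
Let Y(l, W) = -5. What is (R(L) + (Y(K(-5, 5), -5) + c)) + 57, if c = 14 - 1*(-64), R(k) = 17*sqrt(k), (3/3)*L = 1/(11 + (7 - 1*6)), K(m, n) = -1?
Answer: 130 + 17*sqrt(3)/6 ≈ 134.91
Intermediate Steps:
L = 1/12 (L = 1/(11 + (7 - 1*6)) = 1/(11 + (7 - 6)) = 1/(11 + 1) = 1/12 ≈ 0.083333)
c = 78 (c = 14 + 64 = 78)
(R(L) + (Y(K(-5, 5), -5) + c)) + 57 = (17*sqrt(1/12) + (-5 + 78)) + 57 = (17*(sqrt(3)/6) + 73) + 57 = (17*sqrt(3)/6 + 73) + 57 = (73 + 17*sqrt(3)/6) + 57 = 130 + 17*sqrt(3)/6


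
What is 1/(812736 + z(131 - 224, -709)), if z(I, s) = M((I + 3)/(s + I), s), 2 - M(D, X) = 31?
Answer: 1/812707 ≈ 1.2305e-6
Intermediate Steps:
M(D, X) = -29 (M(D, X) = 2 - 1*31 = 2 - 31 = -29)
z(I, s) = -29
1/(812736 + z(131 - 224, -709)) = 1/(812736 - 29) = 1/812707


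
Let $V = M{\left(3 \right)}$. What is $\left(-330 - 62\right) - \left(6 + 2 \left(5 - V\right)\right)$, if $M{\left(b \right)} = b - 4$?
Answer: $-410$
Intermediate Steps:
$M{\left(b \right)} = -4 + b$
$V = -1$ ($V = -4 + 3 = -1$)
$\left(-330 - 62\right) - \left(6 + 2 \left(5 - V\right)\right) = \left(-330 - 62\right) - \left(6 + 2 \left(5 - -1\right)\right) = -392 - \left(6 + 2 \left(5 + 1\right)\right) = -392 - 18 = -410$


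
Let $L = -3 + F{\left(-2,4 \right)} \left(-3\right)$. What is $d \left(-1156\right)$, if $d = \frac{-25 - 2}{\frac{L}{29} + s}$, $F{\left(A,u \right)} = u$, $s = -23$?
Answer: $- \frac{452574}{341} \approx -1327.2$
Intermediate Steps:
$L = -15$ ($L = -3 + 4 \left(-3\right) = -3 - 12 = -15$)
$d = \frac{783}{682}$ ($d = \frac{-25 - 2}{- \frac{15}{29} - 23} = - \frac{27}{\left(-15\right) \frac{1}{29} - 23} = - \frac{27}{- \frac{15}{29} - 23} = - \frac{27}{- \frac{682}{29}} = \left(-27\right) \left(- \frac{29}{682}\right) = \frac{783}{682} \approx 1.1481$)
$d \left(-1156\right) = \frac{783}{682} \left(-1156\right) = - \frac{452574}{341}$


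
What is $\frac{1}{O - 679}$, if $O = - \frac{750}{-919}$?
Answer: $- \frac{919}{623251} \approx -0.0014745$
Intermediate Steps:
$O = \frac{750}{919}$ ($O = \left(-750\right) \left(- \frac{1}{919}\right) = \frac{750}{919} \approx 0.8161$)
$\frac{1}{O - 679} = \frac{1}{\frac{750}{919} - 679} = \frac{1}{- \frac{623251}{919}} = - \frac{919}{623251}$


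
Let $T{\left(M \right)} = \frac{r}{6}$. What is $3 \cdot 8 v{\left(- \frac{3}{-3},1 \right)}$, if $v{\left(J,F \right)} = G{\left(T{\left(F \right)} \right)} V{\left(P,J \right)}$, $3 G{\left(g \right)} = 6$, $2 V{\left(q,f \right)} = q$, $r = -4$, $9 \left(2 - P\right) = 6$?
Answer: $32$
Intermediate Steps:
$P = \frac{4}{3}$ ($P = 2 - \frac{2}{3} = \frac{4}{3} \approx 1.3333$)
$V{\left(q,f \right)} = \frac{q}{2}$
$T{\left(M \right)} = - \frac{2}{3}$ ($T{\left(M \right)} = - \frac{4}{6} = \left(-4\right) \frac{1}{6} = - \frac{2}{3}$)
$G{\left(g \right)} = 2$ ($G{\left(g \right)} = \frac{1}{3} \cdot 6 = 2$)
$v{\left(J,F \right)} = \frac{4}{3}$ ($v{\left(J,F \right)} = 2 \cdot \frac{1}{2} \cdot \frac{4}{3} = 2 \cdot \frac{2}{3} = \frac{4}{3}$)
$3 \cdot 8 v{\left(- \frac{3}{-3},1 \right)} = 3 \cdot 8 \cdot \frac{4}{3} = 24 \cdot \frac{4}{3} = 32$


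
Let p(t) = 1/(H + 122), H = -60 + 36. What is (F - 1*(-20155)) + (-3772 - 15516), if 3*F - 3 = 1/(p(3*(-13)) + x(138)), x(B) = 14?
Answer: 3575390/4119 ≈ 868.02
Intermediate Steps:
H = -24
p(t) = 1/98 (p(t) = 1/(-24 + 122) = 1/98)
F = 4217/4119 (F = 1 + 1/(3*(1/98 + 14)) = 1 + 1/(3*(1373/98)) = 1 + (1/3)*(98/1373) = 1 + 98/4119 = 4217/4119 ≈ 1.0238)
(F - 1*(-20155)) + (-3772 - 15516) = (4217/4119 - 1*(-20155)) + (-3772 - 15516) = (4217/4119 + 20155) - 19288 = 83022662/4119 - 19288 = 3575390/4119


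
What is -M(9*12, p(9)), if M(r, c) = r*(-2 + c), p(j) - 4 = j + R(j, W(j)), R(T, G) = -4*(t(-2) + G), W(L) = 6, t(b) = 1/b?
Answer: 1188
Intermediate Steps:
R(T, G) = 2 - 4*G (R(T, G) = -4*(1/(-2) + G) = -4*(-½ + G) = 2 - 4*G)
p(j) = -18 + j (p(j) = 4 + (j + (2 - 4*6)) = 4 + (j + (2 - 24)) = 4 + (j - 22) = 4 + (-22 + j) = -18 + j)
-M(9*12, p(9)) = -9*12*(-2 + (-18 + 9)) = -108*(-2 - 9) = -108*(-11) = -1*(-1188) = 1188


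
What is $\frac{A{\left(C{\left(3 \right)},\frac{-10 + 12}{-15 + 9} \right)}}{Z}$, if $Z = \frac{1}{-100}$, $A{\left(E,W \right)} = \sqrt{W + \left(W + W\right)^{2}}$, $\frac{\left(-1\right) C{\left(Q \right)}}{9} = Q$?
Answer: $- \frac{100}{3} \approx -33.333$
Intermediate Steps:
$C{\left(Q \right)} = - 9 Q$
$A{\left(E,W \right)} = \sqrt{W + 4 W^{2}}$ ($A{\left(E,W \right)} = \sqrt{W + \left(2 W\right)^{2}} = \sqrt{W + 4 W^{2}}$)
$Z = - \frac{1}{100} \approx -0.01$
$\frac{A{\left(C{\left(3 \right)},\frac{-10 + 12}{-15 + 9} \right)}}{Z} = \frac{\sqrt{\frac{-10 + 12}{-15 + 9} \left(1 + 4 \frac{-10 + 12}{-15 + 9}\right)}}{- \frac{1}{100}} = \sqrt{\frac{2}{-6} \left(1 + 4 \frac{2}{-6}\right)} \left(-100\right) = \sqrt{2 \left(- \frac{1}{6}\right) \left(1 + 4 \cdot 2 \left(- \frac{1}{6}\right)\right)} \left(-100\right) = \sqrt{- \frac{1 + 4 \left(- \frac{1}{3}\right)}{3}} \left(-100\right) = \sqrt{- \frac{1 - \frac{4}{3}}{3}} \left(-100\right) = \sqrt{\left(- \frac{1}{3}\right) \left(- \frac{1}{3}\right)} \left(-100\right) = \sqrt{\frac{1}{9}} \left(-100\right) = \frac{1}{3} \left(-100\right) = - \frac{100}{3}$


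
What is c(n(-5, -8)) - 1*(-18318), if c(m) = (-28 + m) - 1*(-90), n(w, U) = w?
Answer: 18375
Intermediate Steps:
c(m) = 62 + m (c(m) = (-28 + m) + 90 = 62 + m)
c(n(-5, -8)) - 1*(-18318) = (62 - 5) - 1*(-18318) = 57 + 18318 = 18375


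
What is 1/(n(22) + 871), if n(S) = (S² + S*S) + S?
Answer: 1/1861 ≈ 0.00053735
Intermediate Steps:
n(S) = S + 2*S² (n(S) = (S² + S²) + S = 2*S² + S = S + 2*S²)
1/(n(22) + 871) = 1/(22*(1 + 2*22) + 871) = 1/(22*(1 + 44) + 871) = 1/(22*45 + 871) = 1/(990 + 871) = 1/1861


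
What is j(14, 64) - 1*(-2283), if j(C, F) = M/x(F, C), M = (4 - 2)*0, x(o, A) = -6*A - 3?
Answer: 2283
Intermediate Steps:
x(o, A) = -3 - 6*A
M = 0 (M = 2*0 = 0)
j(C, F) = 0 (j(C, F) = 0/(-3 - 6*C) = 0)
j(14, 64) - 1*(-2283) = 0 - 1*(-2283) = 0 + 2283 = 2283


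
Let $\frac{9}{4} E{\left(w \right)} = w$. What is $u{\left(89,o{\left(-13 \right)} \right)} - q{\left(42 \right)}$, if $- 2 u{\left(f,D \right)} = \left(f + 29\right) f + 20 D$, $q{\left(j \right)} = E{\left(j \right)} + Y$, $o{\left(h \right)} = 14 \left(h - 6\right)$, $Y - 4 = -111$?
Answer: $- \frac{7508}{3} \approx -2502.7$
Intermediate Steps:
$E{\left(w \right)} = \frac{4 w}{9}$
$Y = -107$ ($Y = 4 - 111 = -107$)
$o{\left(h \right)} = -84 + 14 h$ ($o{\left(h \right)} = 14 \left(-6 + h\right) = -84 + 14 h$)
$q{\left(j \right)} = -107 + \frac{4 j}{9}$ ($q{\left(j \right)} = \frac{4 j}{9} - 107 = -107 + \frac{4 j}{9}$)
$u{\left(f,D \right)} = - 10 D - \frac{f \left(29 + f\right)}{2}$ ($u{\left(f,D \right)} = - \frac{\left(f + 29\right) f + 20 D}{2} = - \frac{\left(29 + f\right) f + 20 D}{2} = - \frac{f \left(29 + f\right) + 20 D}{2} = - \frac{20 D + f \left(29 + f\right)}{2} = - 10 D - \frac{f \left(29 + f\right)}{2}$)
$u{\left(89,o{\left(-13 \right)} \right)} - q{\left(42 \right)} = \left(- 10 \left(-84 + 14 \left(-13\right)\right) - \frac{2581}{2} - \frac{89^{2}}{2}\right) - \left(-107 + \frac{4}{9} \cdot 42\right) = \left(- 10 \left(-84 - 182\right) - \frac{2581}{2} - \frac{7921}{2}\right) - \left(-107 + \frac{56}{3}\right) = \left(\left(-10\right) \left(-266\right) - \frac{2581}{2} - \frac{7921}{2}\right) - - \frac{265}{3} = \left(2660 - \frac{2581}{2} - \frac{7921}{2}\right) + \frac{265}{3} = -2591 + \frac{265}{3} = - \frac{7508}{3}$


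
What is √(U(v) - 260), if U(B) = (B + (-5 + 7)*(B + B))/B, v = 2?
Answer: I*√255 ≈ 15.969*I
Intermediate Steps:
U(B) = 5 (U(B) = (B + 2*(2*B))/B = (B + 4*B)/B = (5*B)/B = 5)
√(U(v) - 260) = √(5 - 260) = √(-255) = I*√255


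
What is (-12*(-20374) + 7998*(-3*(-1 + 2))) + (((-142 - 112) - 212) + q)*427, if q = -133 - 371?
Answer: -193696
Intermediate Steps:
q = -504
(-12*(-20374) + 7998*(-3*(-1 + 2))) + (((-142 - 112) - 212) + q)*427 = (-12*(-20374) + 7998*(-3*(-1 + 2))) + (((-142 - 112) - 212) - 504)*427 = (244488 + 7998*(-3*1)) + ((-254 - 212) - 504)*427 = (244488 + 7998*(-3)) + (-466 - 504)*427 = (244488 - 23994) - 970*427 = 220494 - 414190 = -193696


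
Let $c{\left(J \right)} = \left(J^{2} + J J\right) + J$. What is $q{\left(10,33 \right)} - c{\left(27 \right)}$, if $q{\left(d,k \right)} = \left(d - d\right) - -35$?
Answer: $-1450$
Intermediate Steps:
$q{\left(d,k \right)} = 35$ ($q{\left(d,k \right)} = 0 + 35 = 35$)
$c{\left(J \right)} = J + 2 J^{2}$ ($c{\left(J \right)} = \left(J^{2} + J^{2}\right) + J = 2 J^{2} + J = J + 2 J^{2}$)
$q{\left(10,33 \right)} - c{\left(27 \right)} = 35 - 27 \left(1 + 2 \cdot 27\right) = 35 - 27 \left(1 + 54\right) = 35 - 27 \cdot 55 = 35 - 1485 = -1450$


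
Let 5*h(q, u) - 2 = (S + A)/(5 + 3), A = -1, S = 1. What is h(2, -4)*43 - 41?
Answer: -119/5 ≈ -23.800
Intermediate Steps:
h(q, u) = 2/5 (h(q, u) = 2/5 + ((1 - 1)/(5 + 3))/5 = 2/5 + (0/8)/5 = 2/5 + (0*(1/8))/5 = 2/5 + (1/5)*0 = 2/5 + 0 = 2/5)
h(2, -4)*43 - 41 = (2/5)*43 - 41 = 86/5 - 41 = -119/5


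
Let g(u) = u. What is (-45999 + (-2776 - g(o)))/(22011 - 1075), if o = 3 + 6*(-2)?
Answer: -24383/10468 ≈ -2.3293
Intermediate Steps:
o = -9 (o = 3 - 12 = -9)
(-45999 + (-2776 - g(o)))/(22011 - 1075) = (-45999 + (-2776 - 1*(-9)))/(22011 - 1075) = (-45999 + (-2776 + 9))/20936 = (-45999 - 2767)*(1/20936) = -48766*1/20936 = -24383/10468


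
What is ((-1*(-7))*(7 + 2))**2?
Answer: 3969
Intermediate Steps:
((-1*(-7))*(7 + 2))**2 = (7*9)**2 = 63**2 = 3969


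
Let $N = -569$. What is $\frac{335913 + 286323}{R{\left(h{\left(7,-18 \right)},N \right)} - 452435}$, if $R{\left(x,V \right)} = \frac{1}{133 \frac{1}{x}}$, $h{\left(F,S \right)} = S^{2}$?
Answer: $- \frac{82757388}{60173531} \approx -1.3753$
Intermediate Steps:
$R{\left(x,V \right)} = \frac{x}{133}$
$\frac{335913 + 286323}{R{\left(h{\left(7,-18 \right)},N \right)} - 452435} = \frac{335913 + 286323}{\frac{\left(-18\right)^{2}}{133} - 452435} = \frac{622236}{\frac{1}{133} \cdot 324 - 452435} = \frac{622236}{\frac{324}{133} - 452435} = \frac{622236}{- \frac{60173531}{133}} = 622236 \left(- \frac{133}{60173531}\right) = - \frac{82757388}{60173531}$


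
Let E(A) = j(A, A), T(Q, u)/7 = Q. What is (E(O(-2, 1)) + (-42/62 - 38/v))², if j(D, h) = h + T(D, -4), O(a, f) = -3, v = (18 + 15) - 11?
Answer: 81072016/116281 ≈ 697.21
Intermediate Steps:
T(Q, u) = 7*Q
v = 22 (v = 33 - 11 = 22)
j(D, h) = h + 7*D
E(A) = 8*A (E(A) = A + 7*A = 8*A)
(E(O(-2, 1)) + (-42/62 - 38/v))² = (8*(-3) + (-42/62 - 38/22))² = (-24 + (-42*1/62 - 38*1/22))² = (-24 + (-21/31 - 19/11))² = (-24 - 820/341)² = (-9004/341)² = 81072016/116281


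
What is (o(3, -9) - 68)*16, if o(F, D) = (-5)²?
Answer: -688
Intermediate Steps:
o(F, D) = 25
(o(3, -9) - 68)*16 = (25 - 68)*16 = -43*16 = -688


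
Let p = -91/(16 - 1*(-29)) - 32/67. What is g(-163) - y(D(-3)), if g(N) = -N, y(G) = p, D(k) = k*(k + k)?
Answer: 498982/3015 ≈ 165.50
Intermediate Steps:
D(k) = 2*k² (D(k) = k*(2*k) = 2*k²)
p = -7537/3015 (p = -91/(16 + 29) - 32*1/67 = -91/45 - 32/67 = -7537/3015 ≈ -2.4998)
y(G) = -7537/3015
g(-163) - y(D(-3)) = -1*(-163) - 1*(-7537/3015) = 163 + 7537/3015 = 498982/3015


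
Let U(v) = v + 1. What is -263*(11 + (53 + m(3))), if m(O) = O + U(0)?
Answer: -17884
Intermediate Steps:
U(v) = 1 + v
m(O) = 1 + O (m(O) = O + (1 + 0) = O + 1 = 1 + O)
-263*(11 + (53 + m(3))) = -263*(11 + (53 + (1 + 3))) = -263*(11 + (53 + 4)) = -263*(11 + 57) = -263*68 = -17884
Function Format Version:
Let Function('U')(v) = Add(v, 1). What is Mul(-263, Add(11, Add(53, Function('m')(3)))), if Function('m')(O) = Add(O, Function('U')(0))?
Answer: -17884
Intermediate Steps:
Function('U')(v) = Add(1, v)
Function('m')(O) = Add(1, O) (Function('m')(O) = Add(O, Add(1, 0)) = Add(O, 1) = Add(1, O))
Mul(-263, Add(11, Add(53, Function('m')(3)))) = Mul(-263, Add(11, Add(53, Add(1, 3)))) = Mul(-263, Add(11, Add(53, 4))) = Mul(-263, Add(11, 57)) = Mul(-263, 68) = -17884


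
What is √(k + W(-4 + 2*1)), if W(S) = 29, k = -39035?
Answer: 3*I*√4334 ≈ 197.5*I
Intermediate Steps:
√(k + W(-4 + 2*1)) = √(-39035 + 29) = √(-39006) = 3*I*√4334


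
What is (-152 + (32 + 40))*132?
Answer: -10560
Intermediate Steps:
(-152 + (32 + 40))*132 = (-152 + 72)*132 = -80*132 = -10560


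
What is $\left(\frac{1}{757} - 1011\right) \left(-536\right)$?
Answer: $\frac{410214736}{757} \approx 5.419 \cdot 10^{5}$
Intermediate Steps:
$\left(\frac{1}{757} - 1011\right) \left(-536\right) = \left(- \frac{765326}{757}\right) \left(-536\right) = \frac{410214736}{757}$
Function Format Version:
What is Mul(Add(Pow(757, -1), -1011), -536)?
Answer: Rational(410214736, 757) ≈ 5.4190e+5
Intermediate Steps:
Mul(Add(Pow(757, -1), -1011), -536) = Mul(Add(Rational(1, 757), -1011), -536) = Mul(Rational(-765326, 757), -536) = Rational(410214736, 757)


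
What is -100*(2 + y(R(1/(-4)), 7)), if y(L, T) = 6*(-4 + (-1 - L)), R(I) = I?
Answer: 2650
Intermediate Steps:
y(L, T) = -30 - 6*L (y(L, T) = 6*(-5 - L) = -30 - 6*L)
-100*(2 + y(R(1/(-4)), 7)) = -100*(2 + (-30 - 6/(-4))) = -100*(2 + (-30 - 6*(-¼))) = -100*(2 + (-30 + 3/2)) = -100*(2 - 57/2) = -100*(-53/2) = 2650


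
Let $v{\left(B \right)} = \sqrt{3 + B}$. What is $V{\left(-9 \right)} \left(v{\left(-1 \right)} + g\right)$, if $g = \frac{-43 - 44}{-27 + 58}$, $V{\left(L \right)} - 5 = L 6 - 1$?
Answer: $\frac{4350}{31} - 50 \sqrt{2} \approx 69.612$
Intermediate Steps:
$V{\left(L \right)} = 4 + 6 L$ ($V{\left(L \right)} = 5 + \left(L 6 - 1\right) = 5 + \left(6 L - 1\right) = 5 + \left(-1 + 6 L\right) = 4 + 6 L$)
$g = - \frac{87}{31} \approx -2.8064$
$V{\left(-9 \right)} \left(v{\left(-1 \right)} + g\right) = \left(4 + 6 \left(-9\right)\right) \left(\sqrt{3 - 1} - \frac{87}{31}\right) = \left(4 - 54\right) \left(\sqrt{2} - \frac{87}{31}\right) = - 50 \left(- \frac{87}{31} + \sqrt{2}\right) = \frac{4350}{31} - 50 \sqrt{2}$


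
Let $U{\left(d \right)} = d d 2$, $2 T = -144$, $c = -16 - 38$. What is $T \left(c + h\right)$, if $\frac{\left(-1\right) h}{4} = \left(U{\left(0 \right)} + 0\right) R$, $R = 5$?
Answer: $3888$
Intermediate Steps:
$c = -54$ ($c = -16 - 38 = -54$)
$T = -72$ ($T = \frac{1}{2} \left(-144\right) = -72$)
$U{\left(d \right)} = 2 d^{2}$ ($U{\left(d \right)} = d^{2} \cdot 2 = 2 d^{2}$)
$h = 0$ ($h = - 4 \left(2 \cdot 0^{2} + 0\right) 5 = - 4 \left(2 \cdot 0 + 0\right) 5 = - 4 \left(0 + 0\right) 5 = - 4 \cdot 0 \cdot 5 = \left(-4\right) 0 = 0$)
$T \left(c + h\right) = - 72 \left(-54 + 0\right) = \left(-72\right) \left(-54\right) = 3888$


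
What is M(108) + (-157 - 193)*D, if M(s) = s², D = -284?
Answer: 111064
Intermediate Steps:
M(108) + (-157 - 193)*D = 108² + (-157 - 193)*(-284) = 11664 - 350*(-284) = 11664 + 99400 = 111064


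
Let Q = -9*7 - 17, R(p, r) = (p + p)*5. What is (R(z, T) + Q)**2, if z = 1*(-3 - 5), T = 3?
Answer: 25600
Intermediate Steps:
z = -8 (z = 1*(-8) = -8)
R(p, r) = 10*p (R(p, r) = (2*p)*5 = 10*p)
Q = -80 (Q = -63 - 17 = -80)
(R(z, T) + Q)**2 = (10*(-8) - 80)**2 = (-80 - 80)**2 = (-160)**2 = 25600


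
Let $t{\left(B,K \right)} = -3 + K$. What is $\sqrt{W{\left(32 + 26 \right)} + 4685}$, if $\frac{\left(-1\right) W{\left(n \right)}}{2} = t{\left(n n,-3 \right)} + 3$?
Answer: $\sqrt{4691} \approx 68.491$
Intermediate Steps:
$W{\left(n \right)} = 6$ ($W{\left(n \right)} = - 2 \left(\left(-3 - 3\right) + 3\right) = - 2 \left(-6 + 3\right) = \left(-2\right) \left(-3\right) = 6$)
$\sqrt{W{\left(32 + 26 \right)} + 4685} = \sqrt{6 + 4685} = \sqrt{4691}$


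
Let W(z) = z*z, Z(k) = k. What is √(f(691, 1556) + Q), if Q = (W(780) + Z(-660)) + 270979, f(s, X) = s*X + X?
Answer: √1955471 ≈ 1398.4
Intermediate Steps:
W(z) = z²
f(s, X) = X + X*s (f(s, X) = X*s + X = X + X*s)
Q = 878719 (Q = (780² - 660) + 270979 = (608400 - 660) + 270979 = 607740 + 270979 = 878719)
√(f(691, 1556) + Q) = √(1556*(1 + 691) + 878719) = √(1556*692 + 878719) = √(1076752 + 878719) = √1955471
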